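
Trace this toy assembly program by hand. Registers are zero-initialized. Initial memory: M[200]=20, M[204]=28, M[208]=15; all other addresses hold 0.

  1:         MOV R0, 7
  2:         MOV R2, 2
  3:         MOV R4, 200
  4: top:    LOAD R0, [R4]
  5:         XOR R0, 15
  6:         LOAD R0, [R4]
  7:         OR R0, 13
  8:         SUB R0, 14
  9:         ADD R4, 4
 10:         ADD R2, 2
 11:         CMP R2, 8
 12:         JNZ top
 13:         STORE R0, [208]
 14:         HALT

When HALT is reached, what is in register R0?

R0=7
R2=2
R4=200
R0=M[200]=20
R0=20^15=27
R0=M[200]=20
R0=20|13=29
R0=29-14=15
R4=200+4=204
R2=2+2=4
CMP R2, 8  (cmp 4,8)
JNZ top: taken
R0=M[204]=28
R0=28^15=19
R0=M[204]=28
R0=28|13=29
R0=29-14=15
R4=204+4=208
R2=4+2=6
CMP R2, 8  (cmp 6,8)
JNZ top: taken
R0=M[208]=15
R0=15^15=0
R0=M[208]=15
R0=15|13=15
R0=15-14=1
R4=208+4=212
R2=6+2=8
CMP R2, 8  (cmp 8,8)
JNZ top: not taken
STORE R0, [208] → M[208]=1
halt.

1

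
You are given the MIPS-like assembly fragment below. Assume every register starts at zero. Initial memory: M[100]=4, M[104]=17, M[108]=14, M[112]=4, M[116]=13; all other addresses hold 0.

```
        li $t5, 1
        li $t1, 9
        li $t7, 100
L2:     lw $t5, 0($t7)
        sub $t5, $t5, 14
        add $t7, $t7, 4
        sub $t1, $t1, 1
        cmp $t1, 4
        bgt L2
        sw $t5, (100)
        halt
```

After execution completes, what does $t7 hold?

after li $t5, 1: $t5=1
after li $t1, 9: $t1=9
after li $t7, 100: $t7=100
after lw $t5, 0($t7): $t5=M[100]=4
after sub $t5, $t5, 14: $t5=4-14=-10
after add $t7, $t7, 4: $t7=100+4=104
after sub $t1, $t1, 1: $t1=9-1=8
cmp $t1, 4  (cmp 8,4)
bgt L2: taken
after lw $t5, 0($t7): $t5=M[104]=17
after sub $t5, $t5, 14: $t5=17-14=3
after add $t7, $t7, 4: $t7=104+4=108
after sub $t1, $t1, 1: $t1=8-1=7
cmp $t1, 4  (cmp 7,4)
bgt L2: taken
after lw $t5, 0($t7): $t5=M[108]=14
after sub $t5, $t5, 14: $t5=14-14=0
after add $t7, $t7, 4: $t7=108+4=112
after sub $t1, $t1, 1: $t1=7-1=6
cmp $t1, 4  (cmp 6,4)
bgt L2: taken
after lw $t5, 0($t7): $t5=M[112]=4
after sub $t5, $t5, 14: $t5=4-14=-10
after add $t7, $t7, 4: $t7=112+4=116
after sub $t1, $t1, 1: $t1=6-1=5
cmp $t1, 4  (cmp 5,4)
bgt L2: taken
after lw $t5, 0($t7): $t5=M[116]=13
after sub $t5, $t5, 14: $t5=13-14=-1
after add $t7, $t7, 4: $t7=116+4=120
after sub $t1, $t1, 1: $t1=5-1=4
cmp $t1, 4  (cmp 4,4)
bgt L2: not taken
sw $t5, (100) → M[100]=-1
halt.

120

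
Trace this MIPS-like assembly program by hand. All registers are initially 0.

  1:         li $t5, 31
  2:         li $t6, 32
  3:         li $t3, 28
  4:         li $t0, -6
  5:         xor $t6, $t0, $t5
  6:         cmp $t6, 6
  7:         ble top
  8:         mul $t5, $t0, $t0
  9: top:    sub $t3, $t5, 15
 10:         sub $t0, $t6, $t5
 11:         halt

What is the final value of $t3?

after li $t5, 31: $t5=31
after li $t6, 32: $t6=32
after li $t3, 28: $t3=28
after li $t0, -6: $t0=-6
after xor $t6, $t0, $t5: $t6=(-6)^31=-27
cmp $t6, 6  (cmp -27,6)
ble top: taken
after sub $t3, $t5, 15: $t3=31-15=16
after sub $t0, $t6, $t5: $t0=(-27)-31=-58
halt.

16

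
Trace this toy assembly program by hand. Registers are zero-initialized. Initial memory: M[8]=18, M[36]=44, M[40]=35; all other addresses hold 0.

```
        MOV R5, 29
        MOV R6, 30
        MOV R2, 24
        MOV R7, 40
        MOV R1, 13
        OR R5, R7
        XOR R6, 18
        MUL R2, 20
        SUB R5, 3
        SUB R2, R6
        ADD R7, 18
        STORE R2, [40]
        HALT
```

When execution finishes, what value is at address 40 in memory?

468

after MOV R5, 29: R5=29
after MOV R6, 30: R6=30
after MOV R2, 24: R2=24
after MOV R7, 40: R7=40
after MOV R1, 13: R1=13
after OR R5, R7: R5=29|40=61
after XOR R6, 18: R6=30^18=12
after MUL R2, 20: R2=24*20=480
after SUB R5, 3: R5=61-3=58
after SUB R2, R6: R2=480-12=468
after ADD R7, 18: R7=40+18=58
STORE R2, [40] → M[40]=468
halt.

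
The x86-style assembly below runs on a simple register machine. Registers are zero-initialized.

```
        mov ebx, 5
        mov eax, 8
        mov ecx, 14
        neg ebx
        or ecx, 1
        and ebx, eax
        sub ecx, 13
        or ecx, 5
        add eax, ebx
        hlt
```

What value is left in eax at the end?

16

mov ebx, 5 → ebx=5
mov eax, 8 → eax=8
mov ecx, 14 → ecx=14
neg ebx → ebx=-(5)=-5
or ecx, 1 → ecx=14|1=15
and ebx, eax → ebx=(-5)&8=8
sub ecx, 13 → ecx=15-13=2
or ecx, 5 → ecx=2|5=7
add eax, ebx → eax=8+8=16
halt.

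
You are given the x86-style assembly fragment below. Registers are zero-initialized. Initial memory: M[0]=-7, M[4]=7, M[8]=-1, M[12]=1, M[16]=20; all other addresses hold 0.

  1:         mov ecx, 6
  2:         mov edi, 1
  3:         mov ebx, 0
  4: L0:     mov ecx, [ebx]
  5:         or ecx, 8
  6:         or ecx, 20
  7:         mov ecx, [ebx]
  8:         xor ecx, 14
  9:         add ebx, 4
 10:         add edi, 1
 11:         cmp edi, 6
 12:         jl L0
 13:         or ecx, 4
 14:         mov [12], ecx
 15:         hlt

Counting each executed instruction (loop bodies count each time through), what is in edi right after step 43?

mov ecx, 6 → ecx=6
mov edi, 1 → edi=1
mov ebx, 0 → ebx=0
mov ecx, [ebx] → ecx=M[0]=-7
or ecx, 8 → ecx=(-7)|8=-7
or ecx, 20 → ecx=(-7)|20=-3
mov ecx, [ebx] → ecx=M[0]=-7
xor ecx, 14 → ecx=(-7)^14=-9
add ebx, 4 → ebx=0+4=4
add edi, 1 → edi=1+1=2
cmp edi, 6  (cmp 2,6)
jl L0: taken
mov ecx, [ebx] → ecx=M[4]=7
or ecx, 8 → ecx=7|8=15
or ecx, 20 → ecx=15|20=31
mov ecx, [ebx] → ecx=M[4]=7
xor ecx, 14 → ecx=7^14=9
add ebx, 4 → ebx=4+4=8
add edi, 1 → edi=2+1=3
cmp edi, 6  (cmp 3,6)
jl L0: taken
mov ecx, [ebx] → ecx=M[8]=-1
or ecx, 8 → ecx=(-1)|8=-1
or ecx, 20 → ecx=(-1)|20=-1
mov ecx, [ebx] → ecx=M[8]=-1
xor ecx, 14 → ecx=(-1)^14=-15
add ebx, 4 → ebx=8+4=12
add edi, 1 → edi=3+1=4
cmp edi, 6  (cmp 4,6)
jl L0: taken
mov ecx, [ebx] → ecx=M[12]=1
or ecx, 8 → ecx=1|8=9
or ecx, 20 → ecx=9|20=29
mov ecx, [ebx] → ecx=M[12]=1
xor ecx, 14 → ecx=1^14=15
add ebx, 4 → ebx=12+4=16
add edi, 1 → edi=4+1=5
cmp edi, 6  (cmp 5,6)
jl L0: taken
mov ecx, [ebx] → ecx=M[16]=20
or ecx, 8 → ecx=20|8=28
or ecx, 20 → ecx=28|20=28
mov ecx, [ebx] → ecx=M[16]=20
After step 43: edi = 5.

5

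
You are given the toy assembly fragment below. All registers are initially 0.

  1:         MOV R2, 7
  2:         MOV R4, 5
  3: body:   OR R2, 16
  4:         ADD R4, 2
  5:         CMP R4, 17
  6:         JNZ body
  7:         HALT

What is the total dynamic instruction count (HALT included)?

MOV R2, 7 → R2=7
MOV R4, 5 → R4=5
OR R2, 16 → R2=7|16=23
ADD R4, 2 → R4=5+2=7
CMP R4, 17  (cmp 7,17)
JNZ body: taken
OR R2, 16 → R2=23|16=23
ADD R4, 2 → R4=7+2=9
CMP R4, 17  (cmp 9,17)
JNZ body: taken
OR R2, 16 → R2=23|16=23
ADD R4, 2 → R4=9+2=11
CMP R4, 17  (cmp 11,17)
JNZ body: taken
OR R2, 16 → R2=23|16=23
ADD R4, 2 → R4=11+2=13
CMP R4, 17  (cmp 13,17)
JNZ body: taken
OR R2, 16 → R2=23|16=23
ADD R4, 2 → R4=13+2=15
CMP R4, 17  (cmp 15,17)
JNZ body: taken
OR R2, 16 → R2=23|16=23
ADD R4, 2 → R4=15+2=17
CMP R4, 17  (cmp 17,17)
JNZ body: not taken
halt.
Total executed instructions: 27.

27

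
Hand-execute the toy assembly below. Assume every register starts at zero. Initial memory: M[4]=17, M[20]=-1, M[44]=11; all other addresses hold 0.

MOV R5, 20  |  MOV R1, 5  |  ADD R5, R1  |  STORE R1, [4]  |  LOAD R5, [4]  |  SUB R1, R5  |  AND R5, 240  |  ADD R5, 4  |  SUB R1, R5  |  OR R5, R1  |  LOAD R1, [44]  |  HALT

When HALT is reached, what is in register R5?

after MOV R5, 20: R5=20
after MOV R1, 5: R1=5
after ADD R5, R1: R5=20+5=25
STORE R1, [4] → M[4]=5
after LOAD R5, [4]: R5=M[4]=5
after SUB R1, R5: R1=5-5=0
after AND R5, 240: R5=5&240=0
after ADD R5, 4: R5=0+4=4
after SUB R1, R5: R1=0-4=-4
after OR R5, R1: R5=4|(-4)=-4
after LOAD R1, [44]: R1=M[44]=11
halt.

-4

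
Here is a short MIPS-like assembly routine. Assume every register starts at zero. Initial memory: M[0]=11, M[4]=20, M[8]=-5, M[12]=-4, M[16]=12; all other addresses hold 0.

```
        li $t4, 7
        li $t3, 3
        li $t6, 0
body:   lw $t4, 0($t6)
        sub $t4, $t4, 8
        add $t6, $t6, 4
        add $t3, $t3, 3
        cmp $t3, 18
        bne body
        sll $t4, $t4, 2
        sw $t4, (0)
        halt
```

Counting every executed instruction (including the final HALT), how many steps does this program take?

$t4=7
$t3=3
$t6=0
$t4=M[0]=11
$t4=11-8=3
$t6=0+4=4
$t3=3+3=6
cmp $t3, 18  (cmp 6,18)
bne body: taken
$t4=M[4]=20
$t4=20-8=12
$t6=4+4=8
$t3=6+3=9
cmp $t3, 18  (cmp 9,18)
bne body: taken
$t4=M[8]=-5
$t4=(-5)-8=-13
$t6=8+4=12
$t3=9+3=12
cmp $t3, 18  (cmp 12,18)
bne body: taken
$t4=M[12]=-4
$t4=(-4)-8=-12
$t6=12+4=16
$t3=12+3=15
cmp $t3, 18  (cmp 15,18)
bne body: taken
$t4=M[16]=12
$t4=12-8=4
$t6=16+4=20
$t3=15+3=18
cmp $t3, 18  (cmp 18,18)
bne body: not taken
$t4=4<<2=16
sw $t4, (0) → M[0]=16
halt.
Total executed instructions: 36.

36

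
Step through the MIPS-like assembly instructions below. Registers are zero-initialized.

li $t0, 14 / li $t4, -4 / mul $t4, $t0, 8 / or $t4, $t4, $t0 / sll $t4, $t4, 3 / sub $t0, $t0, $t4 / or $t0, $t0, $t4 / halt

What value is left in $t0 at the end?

li $t0, 14 → $t0=14
li $t4, -4 → $t4=-4
mul $t4, $t0, 8 → $t4=14*8=112
or $t4, $t4, $t0 → $t4=112|14=126
sll $t4, $t4, 3 → $t4=126<<3=1008
sub $t0, $t0, $t4 → $t0=14-1008=-994
or $t0, $t0, $t4 → $t0=(-994)|1008=-2
halt.

-2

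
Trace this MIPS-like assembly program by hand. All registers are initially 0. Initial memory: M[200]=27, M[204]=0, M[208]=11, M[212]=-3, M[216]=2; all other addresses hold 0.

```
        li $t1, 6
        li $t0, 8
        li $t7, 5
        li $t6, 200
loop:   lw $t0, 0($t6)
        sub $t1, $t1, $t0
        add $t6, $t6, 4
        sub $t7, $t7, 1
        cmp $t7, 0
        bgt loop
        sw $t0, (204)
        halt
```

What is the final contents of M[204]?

2

$t1=6
$t0=8
$t7=5
$t6=200
$t0=M[200]=27
$t1=6-27=-21
$t6=200+4=204
$t7=5-1=4
cmp $t7, 0  (cmp 4,0)
bgt loop: taken
$t0=M[204]=0
$t1=(-21)-0=-21
$t6=204+4=208
$t7=4-1=3
cmp $t7, 0  (cmp 3,0)
bgt loop: taken
$t0=M[208]=11
$t1=(-21)-11=-32
$t6=208+4=212
$t7=3-1=2
cmp $t7, 0  (cmp 2,0)
bgt loop: taken
$t0=M[212]=-3
$t1=(-32)-(-3)=-29
$t6=212+4=216
$t7=2-1=1
cmp $t7, 0  (cmp 1,0)
bgt loop: taken
$t0=M[216]=2
$t1=(-29)-2=-31
$t6=216+4=220
$t7=1-1=0
cmp $t7, 0  (cmp 0,0)
bgt loop: not taken
sw $t0, (204) → M[204]=2
halt.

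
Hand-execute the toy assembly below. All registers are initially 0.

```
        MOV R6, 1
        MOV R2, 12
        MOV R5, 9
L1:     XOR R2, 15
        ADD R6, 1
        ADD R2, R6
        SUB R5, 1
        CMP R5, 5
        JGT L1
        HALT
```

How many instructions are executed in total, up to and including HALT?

R6=1
R2=12
R5=9
R2=12^15=3
R6=1+1=2
R2=3+2=5
R5=9-1=8
CMP R5, 5  (cmp 8,5)
JGT L1: taken
R2=5^15=10
R6=2+1=3
R2=10+3=13
R5=8-1=7
CMP R5, 5  (cmp 7,5)
JGT L1: taken
R2=13^15=2
R6=3+1=4
R2=2+4=6
R5=7-1=6
CMP R5, 5  (cmp 6,5)
JGT L1: taken
R2=6^15=9
R6=4+1=5
R2=9+5=14
R5=6-1=5
CMP R5, 5  (cmp 5,5)
JGT L1: not taken
halt.
Total executed instructions: 28.

28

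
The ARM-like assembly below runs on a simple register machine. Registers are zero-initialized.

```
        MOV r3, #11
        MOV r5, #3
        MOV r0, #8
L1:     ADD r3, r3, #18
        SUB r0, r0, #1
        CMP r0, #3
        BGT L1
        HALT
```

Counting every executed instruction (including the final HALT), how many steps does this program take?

r3=11
r5=3
r0=8
r3=11+18=29
r0=8-1=7
CMP r0, #3  (cmp 7,3)
BGT L1: taken
r3=29+18=47
r0=7-1=6
CMP r0, #3  (cmp 6,3)
BGT L1: taken
r3=47+18=65
r0=6-1=5
CMP r0, #3  (cmp 5,3)
BGT L1: taken
r3=65+18=83
r0=5-1=4
CMP r0, #3  (cmp 4,3)
BGT L1: taken
r3=83+18=101
r0=4-1=3
CMP r0, #3  (cmp 3,3)
BGT L1: not taken
halt.
Total executed instructions: 24.

24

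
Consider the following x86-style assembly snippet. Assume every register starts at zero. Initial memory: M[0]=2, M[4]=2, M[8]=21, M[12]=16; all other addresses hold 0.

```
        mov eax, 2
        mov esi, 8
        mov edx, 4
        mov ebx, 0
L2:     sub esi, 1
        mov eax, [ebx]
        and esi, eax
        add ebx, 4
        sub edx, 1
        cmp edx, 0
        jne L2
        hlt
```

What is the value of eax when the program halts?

eax=2
esi=8
edx=4
ebx=0
esi=8-1=7
eax=M[0]=2
esi=7&2=2
ebx=0+4=4
edx=4-1=3
cmp edx, 0  (cmp 3,0)
jne L2: taken
esi=2-1=1
eax=M[4]=2
esi=1&2=0
ebx=4+4=8
edx=3-1=2
cmp edx, 0  (cmp 2,0)
jne L2: taken
esi=0-1=-1
eax=M[8]=21
esi=(-1)&21=21
ebx=8+4=12
edx=2-1=1
cmp edx, 0  (cmp 1,0)
jne L2: taken
esi=21-1=20
eax=M[12]=16
esi=20&16=16
ebx=12+4=16
edx=1-1=0
cmp edx, 0  (cmp 0,0)
jne L2: not taken
halt.

16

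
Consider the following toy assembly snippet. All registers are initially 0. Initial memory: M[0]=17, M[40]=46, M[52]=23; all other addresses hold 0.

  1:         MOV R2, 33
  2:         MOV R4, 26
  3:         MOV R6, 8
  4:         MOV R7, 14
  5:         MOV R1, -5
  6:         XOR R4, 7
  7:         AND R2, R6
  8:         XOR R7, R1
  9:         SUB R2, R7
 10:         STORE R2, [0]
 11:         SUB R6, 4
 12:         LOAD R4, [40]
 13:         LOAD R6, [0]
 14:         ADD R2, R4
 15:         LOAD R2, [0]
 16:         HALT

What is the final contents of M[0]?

11

after MOV R2, 33: R2=33
after MOV R4, 26: R4=26
after MOV R6, 8: R6=8
after MOV R7, 14: R7=14
after MOV R1, -5: R1=-5
after XOR R4, 7: R4=26^7=29
after AND R2, R6: R2=33&8=0
after XOR R7, R1: R7=14^(-5)=-11
after SUB R2, R7: R2=0-(-11)=11
STORE R2, [0] → M[0]=11
after SUB R6, 4: R6=8-4=4
after LOAD R4, [40]: R4=M[40]=46
after LOAD R6, [0]: R6=M[0]=11
after ADD R2, R4: R2=11+46=57
after LOAD R2, [0]: R2=M[0]=11
halt.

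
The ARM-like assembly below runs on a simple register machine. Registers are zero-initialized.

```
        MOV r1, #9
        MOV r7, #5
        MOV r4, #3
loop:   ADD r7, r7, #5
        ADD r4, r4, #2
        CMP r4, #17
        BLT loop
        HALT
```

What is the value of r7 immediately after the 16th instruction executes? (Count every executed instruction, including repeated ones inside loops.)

MOV r1, #9 → r1=9
MOV r7, #5 → r7=5
MOV r4, #3 → r4=3
ADD r7, r7, #5 → r7=5+5=10
ADD r4, r4, #2 → r4=3+2=5
CMP r4, #17  (cmp 5,17)
BLT loop: taken
ADD r7, r7, #5 → r7=10+5=15
ADD r4, r4, #2 → r4=5+2=7
CMP r4, #17  (cmp 7,17)
BLT loop: taken
ADD r7, r7, #5 → r7=15+5=20
ADD r4, r4, #2 → r4=7+2=9
CMP r4, #17  (cmp 9,17)
BLT loop: taken
ADD r7, r7, #5 → r7=20+5=25
After step 16: r7 = 25.

25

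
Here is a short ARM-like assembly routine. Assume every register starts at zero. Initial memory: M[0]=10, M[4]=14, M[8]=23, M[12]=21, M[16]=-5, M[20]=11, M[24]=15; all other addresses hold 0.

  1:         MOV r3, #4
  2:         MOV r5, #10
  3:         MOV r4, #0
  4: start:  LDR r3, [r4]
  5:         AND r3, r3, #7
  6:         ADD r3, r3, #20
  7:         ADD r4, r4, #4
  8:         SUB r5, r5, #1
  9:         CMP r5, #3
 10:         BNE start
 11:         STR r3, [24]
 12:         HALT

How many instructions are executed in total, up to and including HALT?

54

r3=4
r5=10
r4=0
r3=M[0]=10
r3=10&7=2
r3=2+20=22
r4=0+4=4
r5=10-1=9
CMP r5, #3  (cmp 9,3)
BNE start: taken
r3=M[4]=14
r3=14&7=6
r3=6+20=26
r4=4+4=8
r5=9-1=8
CMP r5, #3  (cmp 8,3)
BNE start: taken
r3=M[8]=23
r3=23&7=7
r3=7+20=27
r4=8+4=12
r5=8-1=7
CMP r5, #3  (cmp 7,3)
BNE start: taken
r3=M[12]=21
r3=21&7=5
r3=5+20=25
r4=12+4=16
r5=7-1=6
CMP r5, #3  (cmp 6,3)
BNE start: taken
r3=M[16]=-5
r3=(-5)&7=3
r3=3+20=23
r4=16+4=20
r5=6-1=5
CMP r5, #3  (cmp 5,3)
BNE start: taken
r3=M[20]=11
r3=11&7=3
r3=3+20=23
r4=20+4=24
r5=5-1=4
CMP r5, #3  (cmp 4,3)
BNE start: taken
r3=M[24]=15
r3=15&7=7
r3=7+20=27
r4=24+4=28
r5=4-1=3
CMP r5, #3  (cmp 3,3)
BNE start: not taken
STR r3, [24] → M[24]=27
halt.
Total executed instructions: 54.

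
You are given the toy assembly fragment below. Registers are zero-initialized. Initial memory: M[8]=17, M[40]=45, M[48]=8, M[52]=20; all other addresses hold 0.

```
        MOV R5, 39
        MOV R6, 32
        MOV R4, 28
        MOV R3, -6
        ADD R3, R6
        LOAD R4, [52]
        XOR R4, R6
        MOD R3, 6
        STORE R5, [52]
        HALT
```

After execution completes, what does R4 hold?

52

R5=39
R6=32
R4=28
R3=-6
R3=(-6)+32=26
R4=M[52]=20
R4=20^32=52
R3=26%6=2
STORE R5, [52] → M[52]=39
halt.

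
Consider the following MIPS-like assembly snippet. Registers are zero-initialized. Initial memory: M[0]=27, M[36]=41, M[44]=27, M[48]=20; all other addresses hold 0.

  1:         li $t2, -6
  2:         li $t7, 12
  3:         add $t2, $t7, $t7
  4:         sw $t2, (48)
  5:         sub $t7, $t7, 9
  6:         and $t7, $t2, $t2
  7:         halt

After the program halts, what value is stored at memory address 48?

24

li $t2, -6 → $t2=-6
li $t7, 12 → $t7=12
add $t2, $t7, $t7 → $t2=12+12=24
sw $t2, (48) → M[48]=24
sub $t7, $t7, 9 → $t7=12-9=3
and $t7, $t2, $t2 → $t7=24&24=24
halt.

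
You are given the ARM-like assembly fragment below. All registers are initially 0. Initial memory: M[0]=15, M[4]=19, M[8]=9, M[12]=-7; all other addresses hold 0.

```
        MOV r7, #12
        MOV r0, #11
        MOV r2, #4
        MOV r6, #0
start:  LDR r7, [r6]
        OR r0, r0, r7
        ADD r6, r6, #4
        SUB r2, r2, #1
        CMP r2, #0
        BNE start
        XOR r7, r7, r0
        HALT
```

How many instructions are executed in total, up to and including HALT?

r7=12
r0=11
r2=4
r6=0
r7=M[0]=15
r0=11|15=15
r6=0+4=4
r2=4-1=3
CMP r2, #0  (cmp 3,0)
BNE start: taken
r7=M[4]=19
r0=15|19=31
r6=4+4=8
r2=3-1=2
CMP r2, #0  (cmp 2,0)
BNE start: taken
r7=M[8]=9
r0=31|9=31
r6=8+4=12
r2=2-1=1
CMP r2, #0  (cmp 1,0)
BNE start: taken
r7=M[12]=-7
r0=31|(-7)=-1
r6=12+4=16
r2=1-1=0
CMP r2, #0  (cmp 0,0)
BNE start: not taken
r7=(-7)^(-1)=6
halt.
Total executed instructions: 30.

30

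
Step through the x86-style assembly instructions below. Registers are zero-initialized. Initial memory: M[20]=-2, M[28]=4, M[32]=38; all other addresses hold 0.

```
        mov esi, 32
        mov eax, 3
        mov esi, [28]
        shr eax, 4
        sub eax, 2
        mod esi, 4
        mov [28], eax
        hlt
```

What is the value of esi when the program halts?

0

mov esi, 32 → esi=32
mov eax, 3 → eax=3
mov esi, [28] → esi=M[28]=4
shr eax, 4 → eax=3>>4=0
sub eax, 2 → eax=0-2=-2
mod esi, 4 → esi=4%4=0
mov [28], eax → M[28]=-2
halt.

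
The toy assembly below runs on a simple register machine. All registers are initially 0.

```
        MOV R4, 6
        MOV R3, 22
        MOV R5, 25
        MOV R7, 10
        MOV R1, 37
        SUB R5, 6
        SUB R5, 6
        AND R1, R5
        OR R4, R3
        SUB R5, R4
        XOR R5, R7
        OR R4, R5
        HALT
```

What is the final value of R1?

R4=6
R3=22
R5=25
R7=10
R1=37
R5=25-6=19
R5=19-6=13
R1=37&13=5
R4=6|22=22
R5=13-22=-9
R5=(-9)^10=-3
R4=22|(-3)=-1
halt.

5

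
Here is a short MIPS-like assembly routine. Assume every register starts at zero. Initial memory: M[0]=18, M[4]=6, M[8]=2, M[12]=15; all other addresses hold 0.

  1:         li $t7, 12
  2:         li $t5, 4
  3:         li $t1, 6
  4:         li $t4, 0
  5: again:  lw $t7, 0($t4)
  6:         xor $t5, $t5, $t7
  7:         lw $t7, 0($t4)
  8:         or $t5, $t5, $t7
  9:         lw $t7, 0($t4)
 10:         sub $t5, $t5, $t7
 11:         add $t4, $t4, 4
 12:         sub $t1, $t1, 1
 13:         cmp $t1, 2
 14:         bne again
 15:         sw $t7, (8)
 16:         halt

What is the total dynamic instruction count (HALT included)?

46

li $t7, 12 → $t7=12
li $t5, 4 → $t5=4
li $t1, 6 → $t1=6
li $t4, 0 → $t4=0
lw $t7, 0($t4) → $t7=M[0]=18
xor $t5, $t5, $t7 → $t5=4^18=22
lw $t7, 0($t4) → $t7=M[0]=18
or $t5, $t5, $t7 → $t5=22|18=22
lw $t7, 0($t4) → $t7=M[0]=18
sub $t5, $t5, $t7 → $t5=22-18=4
add $t4, $t4, 4 → $t4=0+4=4
sub $t1, $t1, 1 → $t1=6-1=5
cmp $t1, 2  (cmp 5,2)
bne again: taken
lw $t7, 0($t4) → $t7=M[4]=6
xor $t5, $t5, $t7 → $t5=4^6=2
lw $t7, 0($t4) → $t7=M[4]=6
or $t5, $t5, $t7 → $t5=2|6=6
lw $t7, 0($t4) → $t7=M[4]=6
sub $t5, $t5, $t7 → $t5=6-6=0
add $t4, $t4, 4 → $t4=4+4=8
sub $t1, $t1, 1 → $t1=5-1=4
cmp $t1, 2  (cmp 4,2)
bne again: taken
lw $t7, 0($t4) → $t7=M[8]=2
xor $t5, $t5, $t7 → $t5=0^2=2
lw $t7, 0($t4) → $t7=M[8]=2
or $t5, $t5, $t7 → $t5=2|2=2
lw $t7, 0($t4) → $t7=M[8]=2
sub $t5, $t5, $t7 → $t5=2-2=0
add $t4, $t4, 4 → $t4=8+4=12
sub $t1, $t1, 1 → $t1=4-1=3
cmp $t1, 2  (cmp 3,2)
bne again: taken
lw $t7, 0($t4) → $t7=M[12]=15
xor $t5, $t5, $t7 → $t5=0^15=15
lw $t7, 0($t4) → $t7=M[12]=15
or $t5, $t5, $t7 → $t5=15|15=15
lw $t7, 0($t4) → $t7=M[12]=15
sub $t5, $t5, $t7 → $t5=15-15=0
add $t4, $t4, 4 → $t4=12+4=16
sub $t1, $t1, 1 → $t1=3-1=2
cmp $t1, 2  (cmp 2,2)
bne again: not taken
sw $t7, (8) → M[8]=15
halt.
Total executed instructions: 46.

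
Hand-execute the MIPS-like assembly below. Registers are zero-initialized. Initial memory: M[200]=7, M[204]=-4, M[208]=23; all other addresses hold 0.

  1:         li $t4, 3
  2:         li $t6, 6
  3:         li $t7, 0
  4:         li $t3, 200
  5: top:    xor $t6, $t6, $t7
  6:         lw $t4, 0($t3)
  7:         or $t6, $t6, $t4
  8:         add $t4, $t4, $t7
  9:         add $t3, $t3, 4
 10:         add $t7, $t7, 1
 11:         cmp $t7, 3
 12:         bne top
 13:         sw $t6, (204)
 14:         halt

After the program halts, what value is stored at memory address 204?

-1

li $t4, 3 → $t4=3
li $t6, 6 → $t6=6
li $t7, 0 → $t7=0
li $t3, 200 → $t3=200
xor $t6, $t6, $t7 → $t6=6^0=6
lw $t4, 0($t3) → $t4=M[200]=7
or $t6, $t6, $t4 → $t6=6|7=7
add $t4, $t4, $t7 → $t4=7+0=7
add $t3, $t3, 4 → $t3=200+4=204
add $t7, $t7, 1 → $t7=0+1=1
cmp $t7, 3  (cmp 1,3)
bne top: taken
xor $t6, $t6, $t7 → $t6=7^1=6
lw $t4, 0($t3) → $t4=M[204]=-4
or $t6, $t6, $t4 → $t6=6|(-4)=-2
add $t4, $t4, $t7 → $t4=(-4)+1=-3
add $t3, $t3, 4 → $t3=204+4=208
add $t7, $t7, 1 → $t7=1+1=2
cmp $t7, 3  (cmp 2,3)
bne top: taken
xor $t6, $t6, $t7 → $t6=(-2)^2=-4
lw $t4, 0($t3) → $t4=M[208]=23
or $t6, $t6, $t4 → $t6=(-4)|23=-1
add $t4, $t4, $t7 → $t4=23+2=25
add $t3, $t3, 4 → $t3=208+4=212
add $t7, $t7, 1 → $t7=2+1=3
cmp $t7, 3  (cmp 3,3)
bne top: not taken
sw $t6, (204) → M[204]=-1
halt.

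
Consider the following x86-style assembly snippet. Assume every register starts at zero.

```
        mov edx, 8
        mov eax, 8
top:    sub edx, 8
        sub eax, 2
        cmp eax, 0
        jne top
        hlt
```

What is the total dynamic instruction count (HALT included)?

19

after mov edx, 8: edx=8
after mov eax, 8: eax=8
after sub edx, 8: edx=8-8=0
after sub eax, 2: eax=8-2=6
cmp eax, 0  (cmp 6,0)
jne top: taken
after sub edx, 8: edx=0-8=-8
after sub eax, 2: eax=6-2=4
cmp eax, 0  (cmp 4,0)
jne top: taken
after sub edx, 8: edx=(-8)-8=-16
after sub eax, 2: eax=4-2=2
cmp eax, 0  (cmp 2,0)
jne top: taken
after sub edx, 8: edx=(-16)-8=-24
after sub eax, 2: eax=2-2=0
cmp eax, 0  (cmp 0,0)
jne top: not taken
halt.
Total executed instructions: 19.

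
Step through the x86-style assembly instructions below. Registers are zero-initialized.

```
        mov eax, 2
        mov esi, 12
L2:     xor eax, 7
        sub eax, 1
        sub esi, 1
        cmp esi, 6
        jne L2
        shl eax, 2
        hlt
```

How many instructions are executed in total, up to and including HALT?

34

after mov eax, 2: eax=2
after mov esi, 12: esi=12
after xor eax, 7: eax=2^7=5
after sub eax, 1: eax=5-1=4
after sub esi, 1: esi=12-1=11
cmp esi, 6  (cmp 11,6)
jne L2: taken
after xor eax, 7: eax=4^7=3
after sub eax, 1: eax=3-1=2
after sub esi, 1: esi=11-1=10
cmp esi, 6  (cmp 10,6)
jne L2: taken
after xor eax, 7: eax=2^7=5
after sub eax, 1: eax=5-1=4
after sub esi, 1: esi=10-1=9
cmp esi, 6  (cmp 9,6)
jne L2: taken
after xor eax, 7: eax=4^7=3
after sub eax, 1: eax=3-1=2
after sub esi, 1: esi=9-1=8
cmp esi, 6  (cmp 8,6)
jne L2: taken
after xor eax, 7: eax=2^7=5
after sub eax, 1: eax=5-1=4
after sub esi, 1: esi=8-1=7
cmp esi, 6  (cmp 7,6)
jne L2: taken
after xor eax, 7: eax=4^7=3
after sub eax, 1: eax=3-1=2
after sub esi, 1: esi=7-1=6
cmp esi, 6  (cmp 6,6)
jne L2: not taken
after shl eax, 2: eax=2<<2=8
halt.
Total executed instructions: 34.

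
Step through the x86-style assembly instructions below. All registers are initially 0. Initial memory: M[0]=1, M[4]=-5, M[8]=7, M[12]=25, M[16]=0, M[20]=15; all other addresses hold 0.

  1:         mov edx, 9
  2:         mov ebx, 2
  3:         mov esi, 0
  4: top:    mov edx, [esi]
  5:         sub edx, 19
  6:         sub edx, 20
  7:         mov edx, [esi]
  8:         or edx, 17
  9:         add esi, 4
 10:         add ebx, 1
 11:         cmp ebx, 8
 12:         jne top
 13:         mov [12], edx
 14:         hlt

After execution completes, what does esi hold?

24

mov edx, 9 → edx=9
mov ebx, 2 → ebx=2
mov esi, 0 → esi=0
mov edx, [esi] → edx=M[0]=1
sub edx, 19 → edx=1-19=-18
sub edx, 20 → edx=(-18)-20=-38
mov edx, [esi] → edx=M[0]=1
or edx, 17 → edx=1|17=17
add esi, 4 → esi=0+4=4
add ebx, 1 → ebx=2+1=3
cmp ebx, 8  (cmp 3,8)
jne top: taken
mov edx, [esi] → edx=M[4]=-5
sub edx, 19 → edx=(-5)-19=-24
sub edx, 20 → edx=(-24)-20=-44
mov edx, [esi] → edx=M[4]=-5
or edx, 17 → edx=(-5)|17=-5
add esi, 4 → esi=4+4=8
add ebx, 1 → ebx=3+1=4
cmp ebx, 8  (cmp 4,8)
jne top: taken
mov edx, [esi] → edx=M[8]=7
sub edx, 19 → edx=7-19=-12
sub edx, 20 → edx=(-12)-20=-32
mov edx, [esi] → edx=M[8]=7
or edx, 17 → edx=7|17=23
add esi, 4 → esi=8+4=12
add ebx, 1 → ebx=4+1=5
cmp ebx, 8  (cmp 5,8)
jne top: taken
mov edx, [esi] → edx=M[12]=25
sub edx, 19 → edx=25-19=6
sub edx, 20 → edx=6-20=-14
mov edx, [esi] → edx=M[12]=25
or edx, 17 → edx=25|17=25
add esi, 4 → esi=12+4=16
add ebx, 1 → ebx=5+1=6
cmp ebx, 8  (cmp 6,8)
jne top: taken
mov edx, [esi] → edx=M[16]=0
sub edx, 19 → edx=0-19=-19
sub edx, 20 → edx=(-19)-20=-39
mov edx, [esi] → edx=M[16]=0
or edx, 17 → edx=0|17=17
add esi, 4 → esi=16+4=20
add ebx, 1 → ebx=6+1=7
cmp ebx, 8  (cmp 7,8)
jne top: taken
mov edx, [esi] → edx=M[20]=15
sub edx, 19 → edx=15-19=-4
sub edx, 20 → edx=(-4)-20=-24
mov edx, [esi] → edx=M[20]=15
or edx, 17 → edx=15|17=31
add esi, 4 → esi=20+4=24
add ebx, 1 → ebx=7+1=8
cmp ebx, 8  (cmp 8,8)
jne top: not taken
mov [12], edx → M[12]=31
halt.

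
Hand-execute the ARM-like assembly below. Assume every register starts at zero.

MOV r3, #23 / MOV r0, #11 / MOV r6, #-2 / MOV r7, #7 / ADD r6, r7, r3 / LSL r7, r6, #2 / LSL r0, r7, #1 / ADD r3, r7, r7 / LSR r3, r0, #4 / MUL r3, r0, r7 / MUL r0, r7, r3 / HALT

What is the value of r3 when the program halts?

after MOV r3, #23: r3=23
after MOV r0, #11: r0=11
after MOV r6, #-2: r6=-2
after MOV r7, #7: r7=7
after ADD r6, r7, r3: r6=7+23=30
after LSL r7, r6, #2: r7=30<<2=120
after LSL r0, r7, #1: r0=120<<1=240
after ADD r3, r7, r7: r3=120+120=240
after LSR r3, r0, #4: r3=240>>4=15
after MUL r3, r0, r7: r3=240*120=28800
after MUL r0, r7, r3: r0=120*28800=3456000
halt.

28800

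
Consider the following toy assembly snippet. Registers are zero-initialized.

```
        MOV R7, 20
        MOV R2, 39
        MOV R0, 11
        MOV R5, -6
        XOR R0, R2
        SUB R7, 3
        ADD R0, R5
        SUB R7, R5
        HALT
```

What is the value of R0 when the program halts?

after MOV R7, 20: R7=20
after MOV R2, 39: R2=39
after MOV R0, 11: R0=11
after MOV R5, -6: R5=-6
after XOR R0, R2: R0=11^39=44
after SUB R7, 3: R7=20-3=17
after ADD R0, R5: R0=44+(-6)=38
after SUB R7, R5: R7=17-(-6)=23
halt.

38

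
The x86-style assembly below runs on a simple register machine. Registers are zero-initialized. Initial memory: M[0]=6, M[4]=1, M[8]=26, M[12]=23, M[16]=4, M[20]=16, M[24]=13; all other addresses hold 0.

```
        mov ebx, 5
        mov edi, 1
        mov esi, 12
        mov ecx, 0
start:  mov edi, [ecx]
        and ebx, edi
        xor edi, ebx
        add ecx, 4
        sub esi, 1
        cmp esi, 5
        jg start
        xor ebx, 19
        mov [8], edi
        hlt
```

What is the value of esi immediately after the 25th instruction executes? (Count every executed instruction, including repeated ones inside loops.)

ebx=5
edi=1
esi=12
ecx=0
edi=M[0]=6
ebx=5&6=4
edi=6^4=2
ecx=0+4=4
esi=12-1=11
cmp esi, 5  (cmp 11,5)
jg start: taken
edi=M[4]=1
ebx=4&1=0
edi=1^0=1
ecx=4+4=8
esi=11-1=10
cmp esi, 5  (cmp 10,5)
jg start: taken
edi=M[8]=26
ebx=0&26=0
edi=26^0=26
ecx=8+4=12
esi=10-1=9
cmp esi, 5  (cmp 9,5)
jg start: taken
After step 25: esi = 9.

9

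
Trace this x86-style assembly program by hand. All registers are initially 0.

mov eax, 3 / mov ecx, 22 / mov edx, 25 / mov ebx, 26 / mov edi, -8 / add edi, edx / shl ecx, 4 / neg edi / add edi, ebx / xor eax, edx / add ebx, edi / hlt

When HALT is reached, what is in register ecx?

352

eax=3
ecx=22
edx=25
ebx=26
edi=-8
edi=(-8)+25=17
ecx=22<<4=352
edi=-(17)=-17
edi=(-17)+26=9
eax=3^25=26
ebx=26+9=35
halt.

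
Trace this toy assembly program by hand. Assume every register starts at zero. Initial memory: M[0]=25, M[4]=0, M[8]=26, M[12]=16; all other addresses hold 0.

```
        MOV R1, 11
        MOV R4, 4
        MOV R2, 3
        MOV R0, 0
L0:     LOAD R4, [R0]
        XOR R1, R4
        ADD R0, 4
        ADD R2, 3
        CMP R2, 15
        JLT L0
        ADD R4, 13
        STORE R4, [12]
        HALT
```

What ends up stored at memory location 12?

29

after MOV R1, 11: R1=11
after MOV R4, 4: R4=4
after MOV R2, 3: R2=3
after MOV R0, 0: R0=0
after LOAD R4, [R0]: R4=M[0]=25
after XOR R1, R4: R1=11^25=18
after ADD R0, 4: R0=0+4=4
after ADD R2, 3: R2=3+3=6
CMP R2, 15  (cmp 6,15)
JLT L0: taken
after LOAD R4, [R0]: R4=M[4]=0
after XOR R1, R4: R1=18^0=18
after ADD R0, 4: R0=4+4=8
after ADD R2, 3: R2=6+3=9
CMP R2, 15  (cmp 9,15)
JLT L0: taken
after LOAD R4, [R0]: R4=M[8]=26
after XOR R1, R4: R1=18^26=8
after ADD R0, 4: R0=8+4=12
after ADD R2, 3: R2=9+3=12
CMP R2, 15  (cmp 12,15)
JLT L0: taken
after LOAD R4, [R0]: R4=M[12]=16
after XOR R1, R4: R1=8^16=24
after ADD R0, 4: R0=12+4=16
after ADD R2, 3: R2=12+3=15
CMP R2, 15  (cmp 15,15)
JLT L0: not taken
after ADD R4, 13: R4=16+13=29
STORE R4, [12] → M[12]=29
halt.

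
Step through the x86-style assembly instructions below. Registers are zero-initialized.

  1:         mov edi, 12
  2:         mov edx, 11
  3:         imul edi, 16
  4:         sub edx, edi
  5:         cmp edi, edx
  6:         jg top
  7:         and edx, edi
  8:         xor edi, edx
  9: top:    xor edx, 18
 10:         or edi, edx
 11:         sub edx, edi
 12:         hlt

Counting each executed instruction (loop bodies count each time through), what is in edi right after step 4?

192

edi=12
edx=11
edi=12*16=192
edx=11-192=-181
After step 4: edi = 192.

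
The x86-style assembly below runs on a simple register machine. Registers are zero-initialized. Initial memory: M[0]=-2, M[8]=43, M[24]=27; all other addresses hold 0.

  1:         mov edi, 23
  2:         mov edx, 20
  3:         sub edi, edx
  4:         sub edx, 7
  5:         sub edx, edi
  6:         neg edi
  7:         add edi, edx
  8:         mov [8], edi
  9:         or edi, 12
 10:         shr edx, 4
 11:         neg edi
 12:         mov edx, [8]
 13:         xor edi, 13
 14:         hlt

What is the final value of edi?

edi=23
edx=20
edi=23-20=3
edx=20-7=13
edx=13-3=10
edi=-(3)=-3
edi=(-3)+10=7
mov [8], edi → M[8]=7
edi=7|12=15
edx=10>>4=0
edi=-(15)=-15
edx=M[8]=7
edi=(-15)^13=-4
halt.

-4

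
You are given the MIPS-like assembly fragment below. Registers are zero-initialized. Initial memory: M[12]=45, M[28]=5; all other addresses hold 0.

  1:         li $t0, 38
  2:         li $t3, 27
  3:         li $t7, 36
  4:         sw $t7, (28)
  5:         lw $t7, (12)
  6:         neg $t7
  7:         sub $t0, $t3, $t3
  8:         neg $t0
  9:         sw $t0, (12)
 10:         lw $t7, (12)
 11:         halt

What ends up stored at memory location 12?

$t0=38
$t3=27
$t7=36
sw $t7, (28) → M[28]=36
$t7=M[12]=45
$t7=-(45)=-45
$t0=27-27=0
$t0=-(0)=0
sw $t0, (12) → M[12]=0
$t7=M[12]=0
halt.

0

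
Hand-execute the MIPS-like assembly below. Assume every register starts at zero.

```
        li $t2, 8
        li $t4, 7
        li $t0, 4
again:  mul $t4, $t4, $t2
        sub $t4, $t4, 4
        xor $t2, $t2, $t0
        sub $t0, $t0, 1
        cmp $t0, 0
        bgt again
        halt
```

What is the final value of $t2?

$t2=8
$t4=7
$t0=4
$t4=7*8=56
$t4=56-4=52
$t2=8^4=12
$t0=4-1=3
cmp $t0, 0  (cmp 3,0)
bgt again: taken
$t4=52*12=624
$t4=624-4=620
$t2=12^3=15
$t0=3-1=2
cmp $t0, 0  (cmp 2,0)
bgt again: taken
$t4=620*15=9300
$t4=9300-4=9296
$t2=15^2=13
$t0=2-1=1
cmp $t0, 0  (cmp 1,0)
bgt again: taken
$t4=9296*13=120848
$t4=120848-4=120844
$t2=13^1=12
$t0=1-1=0
cmp $t0, 0  (cmp 0,0)
bgt again: not taken
halt.

12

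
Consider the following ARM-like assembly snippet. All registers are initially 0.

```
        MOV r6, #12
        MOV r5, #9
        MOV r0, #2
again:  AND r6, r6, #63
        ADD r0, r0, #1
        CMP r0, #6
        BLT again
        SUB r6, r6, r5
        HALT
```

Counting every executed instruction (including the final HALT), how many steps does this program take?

after MOV r6, #12: r6=12
after MOV r5, #9: r5=9
after MOV r0, #2: r0=2
after AND r6, r6, #63: r6=12&63=12
after ADD r0, r0, #1: r0=2+1=3
CMP r0, #6  (cmp 3,6)
BLT again: taken
after AND r6, r6, #63: r6=12&63=12
after ADD r0, r0, #1: r0=3+1=4
CMP r0, #6  (cmp 4,6)
BLT again: taken
after AND r6, r6, #63: r6=12&63=12
after ADD r0, r0, #1: r0=4+1=5
CMP r0, #6  (cmp 5,6)
BLT again: taken
after AND r6, r6, #63: r6=12&63=12
after ADD r0, r0, #1: r0=5+1=6
CMP r0, #6  (cmp 6,6)
BLT again: not taken
after SUB r6, r6, r5: r6=12-9=3
halt.
Total executed instructions: 21.

21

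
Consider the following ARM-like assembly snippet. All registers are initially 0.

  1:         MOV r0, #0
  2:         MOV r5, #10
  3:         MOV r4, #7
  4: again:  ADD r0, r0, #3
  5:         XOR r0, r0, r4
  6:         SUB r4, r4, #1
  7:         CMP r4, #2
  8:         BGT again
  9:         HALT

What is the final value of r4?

2

after MOV r0, #0: r0=0
after MOV r5, #10: r5=10
after MOV r4, #7: r4=7
after ADD r0, r0, #3: r0=0+3=3
after XOR r0, r0, r4: r0=3^7=4
after SUB r4, r4, #1: r4=7-1=6
CMP r4, #2  (cmp 6,2)
BGT again: taken
after ADD r0, r0, #3: r0=4+3=7
after XOR r0, r0, r4: r0=7^6=1
after SUB r4, r4, #1: r4=6-1=5
CMP r4, #2  (cmp 5,2)
BGT again: taken
after ADD r0, r0, #3: r0=1+3=4
after XOR r0, r0, r4: r0=4^5=1
after SUB r4, r4, #1: r4=5-1=4
CMP r4, #2  (cmp 4,2)
BGT again: taken
after ADD r0, r0, #3: r0=1+3=4
after XOR r0, r0, r4: r0=4^4=0
after SUB r4, r4, #1: r4=4-1=3
CMP r4, #2  (cmp 3,2)
BGT again: taken
after ADD r0, r0, #3: r0=0+3=3
after XOR r0, r0, r4: r0=3^3=0
after SUB r4, r4, #1: r4=3-1=2
CMP r4, #2  (cmp 2,2)
BGT again: not taken
halt.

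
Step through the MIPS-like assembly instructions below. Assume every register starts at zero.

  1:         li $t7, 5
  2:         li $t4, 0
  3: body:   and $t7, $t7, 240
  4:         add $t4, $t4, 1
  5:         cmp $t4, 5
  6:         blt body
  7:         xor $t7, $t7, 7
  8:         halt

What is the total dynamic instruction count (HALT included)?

24

li $t7, 5 → $t7=5
li $t4, 0 → $t4=0
and $t7, $t7, 240 → $t7=5&240=0
add $t4, $t4, 1 → $t4=0+1=1
cmp $t4, 5  (cmp 1,5)
blt body: taken
and $t7, $t7, 240 → $t7=0&240=0
add $t4, $t4, 1 → $t4=1+1=2
cmp $t4, 5  (cmp 2,5)
blt body: taken
and $t7, $t7, 240 → $t7=0&240=0
add $t4, $t4, 1 → $t4=2+1=3
cmp $t4, 5  (cmp 3,5)
blt body: taken
and $t7, $t7, 240 → $t7=0&240=0
add $t4, $t4, 1 → $t4=3+1=4
cmp $t4, 5  (cmp 4,5)
blt body: taken
and $t7, $t7, 240 → $t7=0&240=0
add $t4, $t4, 1 → $t4=4+1=5
cmp $t4, 5  (cmp 5,5)
blt body: not taken
xor $t7, $t7, 7 → $t7=0^7=7
halt.
Total executed instructions: 24.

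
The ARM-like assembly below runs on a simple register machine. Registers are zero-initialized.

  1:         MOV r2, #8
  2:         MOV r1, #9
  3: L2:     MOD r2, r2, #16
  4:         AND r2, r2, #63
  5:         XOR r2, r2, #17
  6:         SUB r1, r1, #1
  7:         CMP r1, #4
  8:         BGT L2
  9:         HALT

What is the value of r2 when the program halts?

MOV r2, #8 → r2=8
MOV r1, #9 → r1=9
MOD r2, r2, #16 → r2=8%16=8
AND r2, r2, #63 → r2=8&63=8
XOR r2, r2, #17 → r2=8^17=25
SUB r1, r1, #1 → r1=9-1=8
CMP r1, #4  (cmp 8,4)
BGT L2: taken
MOD r2, r2, #16 → r2=25%16=9
AND r2, r2, #63 → r2=9&63=9
XOR r2, r2, #17 → r2=9^17=24
SUB r1, r1, #1 → r1=8-1=7
CMP r1, #4  (cmp 7,4)
BGT L2: taken
MOD r2, r2, #16 → r2=24%16=8
AND r2, r2, #63 → r2=8&63=8
XOR r2, r2, #17 → r2=8^17=25
SUB r1, r1, #1 → r1=7-1=6
CMP r1, #4  (cmp 6,4)
BGT L2: taken
MOD r2, r2, #16 → r2=25%16=9
AND r2, r2, #63 → r2=9&63=9
XOR r2, r2, #17 → r2=9^17=24
SUB r1, r1, #1 → r1=6-1=5
CMP r1, #4  (cmp 5,4)
BGT L2: taken
MOD r2, r2, #16 → r2=24%16=8
AND r2, r2, #63 → r2=8&63=8
XOR r2, r2, #17 → r2=8^17=25
SUB r1, r1, #1 → r1=5-1=4
CMP r1, #4  (cmp 4,4)
BGT L2: not taken
halt.

25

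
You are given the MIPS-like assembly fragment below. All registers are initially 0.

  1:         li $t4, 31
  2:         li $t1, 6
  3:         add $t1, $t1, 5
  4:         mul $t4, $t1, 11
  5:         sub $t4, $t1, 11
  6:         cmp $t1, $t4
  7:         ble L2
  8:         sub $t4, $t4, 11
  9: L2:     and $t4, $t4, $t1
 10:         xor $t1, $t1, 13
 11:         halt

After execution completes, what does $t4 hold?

1

li $t4, 31 → $t4=31
li $t1, 6 → $t1=6
add $t1, $t1, 5 → $t1=6+5=11
mul $t4, $t1, 11 → $t4=11*11=121
sub $t4, $t1, 11 → $t4=11-11=0
cmp $t1, $t4  (cmp 11,0)
ble L2: not taken
sub $t4, $t4, 11 → $t4=0-11=-11
and $t4, $t4, $t1 → $t4=(-11)&11=1
xor $t1, $t1, 13 → $t1=11^13=6
halt.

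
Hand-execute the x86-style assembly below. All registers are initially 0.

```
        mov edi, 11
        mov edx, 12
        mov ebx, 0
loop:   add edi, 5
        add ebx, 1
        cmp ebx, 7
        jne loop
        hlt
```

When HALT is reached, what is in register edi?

edi=11
edx=12
ebx=0
edi=11+5=16
ebx=0+1=1
cmp ebx, 7  (cmp 1,7)
jne loop: taken
edi=16+5=21
ebx=1+1=2
cmp ebx, 7  (cmp 2,7)
jne loop: taken
edi=21+5=26
ebx=2+1=3
cmp ebx, 7  (cmp 3,7)
jne loop: taken
edi=26+5=31
ebx=3+1=4
cmp ebx, 7  (cmp 4,7)
jne loop: taken
edi=31+5=36
ebx=4+1=5
cmp ebx, 7  (cmp 5,7)
jne loop: taken
edi=36+5=41
ebx=5+1=6
cmp ebx, 7  (cmp 6,7)
jne loop: taken
edi=41+5=46
ebx=6+1=7
cmp ebx, 7  (cmp 7,7)
jne loop: not taken
halt.

46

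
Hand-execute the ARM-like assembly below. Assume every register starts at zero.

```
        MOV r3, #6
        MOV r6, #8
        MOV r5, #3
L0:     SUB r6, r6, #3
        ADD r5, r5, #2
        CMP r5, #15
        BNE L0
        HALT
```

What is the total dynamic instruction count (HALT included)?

after MOV r3, #6: r3=6
after MOV r6, #8: r6=8
after MOV r5, #3: r5=3
after SUB r6, r6, #3: r6=8-3=5
after ADD r5, r5, #2: r5=3+2=5
CMP r5, #15  (cmp 5,15)
BNE L0: taken
after SUB r6, r6, #3: r6=5-3=2
after ADD r5, r5, #2: r5=5+2=7
CMP r5, #15  (cmp 7,15)
BNE L0: taken
after SUB r6, r6, #3: r6=2-3=-1
after ADD r5, r5, #2: r5=7+2=9
CMP r5, #15  (cmp 9,15)
BNE L0: taken
after SUB r6, r6, #3: r6=(-1)-3=-4
after ADD r5, r5, #2: r5=9+2=11
CMP r5, #15  (cmp 11,15)
BNE L0: taken
after SUB r6, r6, #3: r6=(-4)-3=-7
after ADD r5, r5, #2: r5=11+2=13
CMP r5, #15  (cmp 13,15)
BNE L0: taken
after SUB r6, r6, #3: r6=(-7)-3=-10
after ADD r5, r5, #2: r5=13+2=15
CMP r5, #15  (cmp 15,15)
BNE L0: not taken
halt.
Total executed instructions: 28.

28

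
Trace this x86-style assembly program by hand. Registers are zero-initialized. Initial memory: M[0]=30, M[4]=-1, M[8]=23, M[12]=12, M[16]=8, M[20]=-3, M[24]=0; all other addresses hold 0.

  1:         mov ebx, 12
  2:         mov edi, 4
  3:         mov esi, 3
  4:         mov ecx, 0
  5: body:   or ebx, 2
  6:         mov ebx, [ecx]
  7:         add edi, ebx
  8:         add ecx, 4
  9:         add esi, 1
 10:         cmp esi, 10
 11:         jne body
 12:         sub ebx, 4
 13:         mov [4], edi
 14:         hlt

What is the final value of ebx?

-4

after mov ebx, 12: ebx=12
after mov edi, 4: edi=4
after mov esi, 3: esi=3
after mov ecx, 0: ecx=0
after or ebx, 2: ebx=12|2=14
after mov ebx, [ecx]: ebx=M[0]=30
after add edi, ebx: edi=4+30=34
after add ecx, 4: ecx=0+4=4
after add esi, 1: esi=3+1=4
cmp esi, 10  (cmp 4,10)
jne body: taken
after or ebx, 2: ebx=30|2=30
after mov ebx, [ecx]: ebx=M[4]=-1
after add edi, ebx: edi=34+(-1)=33
after add ecx, 4: ecx=4+4=8
after add esi, 1: esi=4+1=5
cmp esi, 10  (cmp 5,10)
jne body: taken
after or ebx, 2: ebx=(-1)|2=-1
after mov ebx, [ecx]: ebx=M[8]=23
after add edi, ebx: edi=33+23=56
after add ecx, 4: ecx=8+4=12
after add esi, 1: esi=5+1=6
cmp esi, 10  (cmp 6,10)
jne body: taken
after or ebx, 2: ebx=23|2=23
after mov ebx, [ecx]: ebx=M[12]=12
after add edi, ebx: edi=56+12=68
after add ecx, 4: ecx=12+4=16
after add esi, 1: esi=6+1=7
cmp esi, 10  (cmp 7,10)
jne body: taken
after or ebx, 2: ebx=12|2=14
after mov ebx, [ecx]: ebx=M[16]=8
after add edi, ebx: edi=68+8=76
after add ecx, 4: ecx=16+4=20
after add esi, 1: esi=7+1=8
cmp esi, 10  (cmp 8,10)
jne body: taken
after or ebx, 2: ebx=8|2=10
after mov ebx, [ecx]: ebx=M[20]=-3
after add edi, ebx: edi=76+(-3)=73
after add ecx, 4: ecx=20+4=24
after add esi, 1: esi=8+1=9
cmp esi, 10  (cmp 9,10)
jne body: taken
after or ebx, 2: ebx=(-3)|2=-1
after mov ebx, [ecx]: ebx=M[24]=0
after add edi, ebx: edi=73+0=73
after add ecx, 4: ecx=24+4=28
after add esi, 1: esi=9+1=10
cmp esi, 10  (cmp 10,10)
jne body: not taken
after sub ebx, 4: ebx=0-4=-4
mov [4], edi → M[4]=73
halt.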